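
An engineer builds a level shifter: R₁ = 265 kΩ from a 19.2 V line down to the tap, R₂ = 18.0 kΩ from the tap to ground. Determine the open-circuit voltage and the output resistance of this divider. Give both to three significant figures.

V_th is the open-circuit tap voltage: 19.2 × 18.0/(265 + 18.0) = 1.22 V.
With the supply zeroed, R₁ and R₂ appear in parallel from the tap: R_th = R₁‖R₂ = (265 × 18.0)/283.0 = 16.9 kΩ.

V_th = 1.22 V, R_th = 16.9 kΩ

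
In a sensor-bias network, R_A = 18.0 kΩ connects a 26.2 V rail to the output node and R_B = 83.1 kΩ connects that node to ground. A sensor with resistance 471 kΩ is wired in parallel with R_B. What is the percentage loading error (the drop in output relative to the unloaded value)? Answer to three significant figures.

The divider's output (Thévenin) resistance is R_A‖R_B = 14.80 kΩ.
Fractional drop under load = R_th/(R_th + R_L) = 14.80 / (14.80 + 471) = 0.03046.
So the output falls by 3.05 %.

3.05 %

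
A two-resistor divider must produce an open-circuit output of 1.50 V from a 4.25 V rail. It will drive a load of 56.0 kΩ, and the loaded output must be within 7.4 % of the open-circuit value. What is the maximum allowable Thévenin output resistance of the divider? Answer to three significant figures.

R_th ≤ 4.48 kΩ

Loading drop = R_th/(R_th + R_L) ≤ 0.0740, so R_th ≤ R_L · ε/(1−ε) = 56.0 kΩ × 0.0740/0.9260 = 4.48 kΩ.
(Any R1, R2 with R2/(R1+R2) = 0.353 and R1‖R2 ≤ 4.48 kΩ will meet the spec.)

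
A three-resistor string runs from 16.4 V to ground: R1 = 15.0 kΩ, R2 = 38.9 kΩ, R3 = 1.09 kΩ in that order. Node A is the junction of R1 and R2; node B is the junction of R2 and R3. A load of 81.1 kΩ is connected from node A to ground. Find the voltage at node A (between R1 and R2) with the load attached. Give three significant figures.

Below node A the series string R2+R3 = 39.99 kΩ sits in parallel with the 81.1 kΩ load: 26.78 kΩ.
V_A = 16.4 × 26.78/(15.0 + 26.78) = 10.5 V.

V ≈ 10.5 V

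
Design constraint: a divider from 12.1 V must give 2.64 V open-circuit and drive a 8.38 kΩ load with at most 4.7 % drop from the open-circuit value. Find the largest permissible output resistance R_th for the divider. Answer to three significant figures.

Loading drop = R_th/(R_th + R_L) ≤ 0.0470, so R_th ≤ R_L · ε/(1−ε) = 8.38 kΩ × 0.0470/0.9530 = 413 Ω.

R_th ≤ 413 Ω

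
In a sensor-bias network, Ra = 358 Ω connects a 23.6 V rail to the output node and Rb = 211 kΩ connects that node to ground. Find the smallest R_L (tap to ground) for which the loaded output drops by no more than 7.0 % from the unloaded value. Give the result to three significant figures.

Output resistance R_th = Ra‖Rb = (358 × 211000)/211400 = 357.4 Ω.
The fractional drop is R_th/(R_th + R_L); requiring this ≤ 0.0700 gives R_L ≥ R_th(1/0.0700 − 1) = 357.4 × 13.29 = 4.75 kΩ.

R_L(min) ≈ 4.75 kΩ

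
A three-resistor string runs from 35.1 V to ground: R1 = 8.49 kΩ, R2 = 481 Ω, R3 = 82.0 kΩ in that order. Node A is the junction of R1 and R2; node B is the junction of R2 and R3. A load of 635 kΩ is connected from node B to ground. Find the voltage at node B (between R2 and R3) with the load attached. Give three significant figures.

V ≈ 31.2 V

At node B, R3 is in parallel with the load: R3‖R_L = 72620 Ω.
Below node A the resistance is R2 + (R3‖R_L) = 73100 Ω, so V_A = 35.1 × 73100/81590 = 31.45 V.
Then V_B = V_A × (R3‖R_L)/(R2 + R3‖R_L) = 31.45 × 72620/73100 = 31.2 V.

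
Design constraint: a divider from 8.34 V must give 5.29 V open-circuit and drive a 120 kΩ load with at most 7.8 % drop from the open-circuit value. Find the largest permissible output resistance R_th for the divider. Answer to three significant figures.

R_th ≤ 10.2 kΩ

Loading drop = R_th/(R_th + R_L) ≤ 0.0780, so R_th ≤ R_L · ε/(1−ε) = 120 kΩ × 0.0780/0.9220 = 10.2 kΩ.
(Any R1, R2 with R2/(R1+R2) = 0.634 and R1‖R2 ≤ 10.2 kΩ will meet the spec.)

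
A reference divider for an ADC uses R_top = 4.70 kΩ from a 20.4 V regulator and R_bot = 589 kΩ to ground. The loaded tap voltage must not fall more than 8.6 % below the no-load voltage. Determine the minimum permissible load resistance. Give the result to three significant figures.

R_L(min) ≈ 49.6 kΩ

Output resistance R_th = R_top‖R_bot = (4.70 × 589)/593.7 = 4.663 kΩ.
The fractional drop is R_th/(R_th + R_L); requiring this ≤ 0.0860 gives R_L ≥ R_th(1/0.0860 − 1) = 4.663 × 10.63 = 49.6 kΩ.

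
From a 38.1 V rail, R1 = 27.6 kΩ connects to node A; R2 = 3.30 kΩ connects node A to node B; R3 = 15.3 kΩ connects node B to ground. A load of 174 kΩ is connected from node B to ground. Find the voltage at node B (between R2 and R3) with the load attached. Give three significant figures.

V ≈ 11.9 V

At node B, R3 is in parallel with the load: R3‖R_L = 14.06 kΩ.
Below node A the resistance is R2 + (R3‖R_L) = 17.36 kΩ, so V_A = 38.1 × 17.36/44.96 = 14.71 V.
Then V_B = V_A × (R3‖R_L)/(R2 + R3‖R_L) = 14.71 × 14.06/17.36 = 11.9 V.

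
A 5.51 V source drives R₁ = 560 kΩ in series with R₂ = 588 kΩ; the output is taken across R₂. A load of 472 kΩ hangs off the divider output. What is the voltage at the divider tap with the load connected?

V_out ≈ 1.76 V

The load sits in parallel with R₂: R₂‖R_L = (588 × 472) / (588 + 472) = 261.8 kΩ.
V_out = 5.51 × 261.8 / (560 + 261.8) = 5.51 × 261.8/821.8 = 1.76 V.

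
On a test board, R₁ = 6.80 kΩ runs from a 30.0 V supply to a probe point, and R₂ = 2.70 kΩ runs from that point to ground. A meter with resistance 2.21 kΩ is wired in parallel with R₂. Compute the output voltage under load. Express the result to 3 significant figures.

The load sits in parallel with R₂: R₂‖R_L = (2.70 × 2.21) / (2.70 + 2.21) = 1.215 kΩ.
V_out = 30.0 × 1.215 / (6.80 + 1.215) = 30.0 × 1.215/8.015 = 4.55 V.

V_out ≈ 4.55 V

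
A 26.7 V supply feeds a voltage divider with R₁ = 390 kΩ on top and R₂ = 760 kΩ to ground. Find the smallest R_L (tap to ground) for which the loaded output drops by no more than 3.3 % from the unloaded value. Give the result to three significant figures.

R_L(min) ≈ 7.55 MΩ

Output resistance R_th = R₁‖R₂ = (390 × 760)/1150 = 257.7 kΩ.
The fractional drop is R_th/(R_th + R_L); requiring this ≤ 0.0330 gives R_L ≥ R_th(1/0.0330 − 1) = 257.7 × 29.30 = 7.55 MΩ.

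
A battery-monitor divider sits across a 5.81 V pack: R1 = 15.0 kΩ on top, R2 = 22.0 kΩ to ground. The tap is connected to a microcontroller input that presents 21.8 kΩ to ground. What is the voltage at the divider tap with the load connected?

V_out ≈ 2.45 V

The load sits in parallel with R2: R2‖R_L = (22.0 × 21.8) / (22.0 + 21.8) = 10.95 kΩ.
V_out = 5.81 × 10.95 / (15.0 + 10.95) = 5.81 × 10.95/25.95 = 2.45 V.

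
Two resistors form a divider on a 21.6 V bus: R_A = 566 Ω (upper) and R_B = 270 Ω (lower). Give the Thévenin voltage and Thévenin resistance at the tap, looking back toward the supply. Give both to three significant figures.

V_th is the open-circuit tap voltage: 21.6 × 270/(566 + 270) = 6.98 V.
With the supply zeroed, R_A and R_B appear in parallel from the tap: R_th = R_A‖R_B = (566 × 270)/836.0 = 183 Ω.

V_th = 6.98 V, R_th = 183 Ω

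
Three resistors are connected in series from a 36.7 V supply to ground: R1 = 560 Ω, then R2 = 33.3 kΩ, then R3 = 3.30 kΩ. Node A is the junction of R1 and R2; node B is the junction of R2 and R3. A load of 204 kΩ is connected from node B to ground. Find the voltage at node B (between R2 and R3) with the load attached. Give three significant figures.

At node B, R3 is in parallel with the load: R3‖R_L = 3247 Ω.
Below node A the resistance is R2 + (R3‖R_L) = 36550 Ω, so V_A = 36.7 × 36550/37110 = 36.15 V.
Then V_B = V_A × (R3‖R_L)/(R2 + R3‖R_L) = 36.15 × 3247/36550 = 3.21 V.

V ≈ 3.21 V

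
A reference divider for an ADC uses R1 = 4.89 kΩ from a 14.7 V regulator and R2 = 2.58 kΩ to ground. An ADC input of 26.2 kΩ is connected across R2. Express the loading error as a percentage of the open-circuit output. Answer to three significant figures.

6.06 %

The divider's output (Thévenin) resistance is R1‖R2 = 1.689 kΩ.
Fractional drop under load = R_th/(R_th + R_L) = 1.689 / (1.689 + 26.2) = 0.06056.
So the output falls by 6.06 %.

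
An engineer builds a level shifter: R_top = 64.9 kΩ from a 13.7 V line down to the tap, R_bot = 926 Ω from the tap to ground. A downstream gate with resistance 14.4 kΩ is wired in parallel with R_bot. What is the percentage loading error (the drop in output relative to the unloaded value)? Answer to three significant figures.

The divider's output (Thévenin) resistance is R_top‖R_bot = 913.0 Ω.
Fractional drop under load = R_th/(R_th + R_L) = 913.0 / (913.0 + 14400) = 0.05962.
So the output falls by 5.96 %.

5.96 %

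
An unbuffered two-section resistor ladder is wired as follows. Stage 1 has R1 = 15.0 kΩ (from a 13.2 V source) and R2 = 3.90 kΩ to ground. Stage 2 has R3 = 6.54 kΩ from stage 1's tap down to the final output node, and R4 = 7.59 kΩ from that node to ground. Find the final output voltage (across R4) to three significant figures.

V_out ≈ 1.20 V

Stage 2 presents R3+R4 = 14.13 kΩ as a load on stage 1's tap.
Stage 1's lower leg becomes R2‖(R3+R4) = 3.056 kΩ, so V_mid = 13.2 × 3.056/18.06 = 2.234 V.
Stage 2 is itself unloaded: V_out = V_mid × R4/(R3+R4) = 2.234 × 7.59/14.13 = 1.20 V.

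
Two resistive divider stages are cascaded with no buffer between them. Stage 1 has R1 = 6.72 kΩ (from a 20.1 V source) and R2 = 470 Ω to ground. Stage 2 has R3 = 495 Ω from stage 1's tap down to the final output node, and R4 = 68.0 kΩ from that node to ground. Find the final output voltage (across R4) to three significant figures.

V_out ≈ 1.30 V

Stage 2 presents R3+R4 = 68500 Ω as a load on stage 1's tap.
Stage 1's lower leg becomes R2‖(R3+R4) = 466.8 Ω, so V_mid = 20.1 × 466.8/7187 = 1.306 V.
Stage 2 is itself unloaded: V_out = V_mid × R4/(R3+R4) = 1.306 × 68000/68500 = 1.30 V.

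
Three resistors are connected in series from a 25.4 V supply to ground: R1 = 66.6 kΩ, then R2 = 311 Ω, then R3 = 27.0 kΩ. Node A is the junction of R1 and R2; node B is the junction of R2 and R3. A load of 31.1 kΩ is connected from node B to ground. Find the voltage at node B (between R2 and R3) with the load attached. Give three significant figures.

V ≈ 4.51 V

At node B, R3 is in parallel with the load: R3‖R_L = 14450 Ω.
Below node A the resistance is R2 + (R3‖R_L) = 14760 Ω, so V_A = 25.4 × 14760/81360 = 4.609 V.
Then V_B = V_A × (R3‖R_L)/(R2 + R3‖R_L) = 4.609 × 14450/14760 = 4.51 V.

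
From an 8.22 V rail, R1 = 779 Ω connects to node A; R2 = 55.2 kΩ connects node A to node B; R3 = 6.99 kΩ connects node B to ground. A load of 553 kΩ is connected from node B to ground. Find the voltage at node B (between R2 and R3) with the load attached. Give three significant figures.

V ≈ 0.902 V

At node B, R3 is in parallel with the load: R3‖R_L = 6903 Ω.
Below node A the resistance is R2 + (R3‖R_L) = 62100 Ω, so V_A = 8.22 × 62100/62880 = 8.118 V.
Then V_B = V_A × (R3‖R_L)/(R2 + R3‖R_L) = 8.118 × 6903/62100 = 0.902 V.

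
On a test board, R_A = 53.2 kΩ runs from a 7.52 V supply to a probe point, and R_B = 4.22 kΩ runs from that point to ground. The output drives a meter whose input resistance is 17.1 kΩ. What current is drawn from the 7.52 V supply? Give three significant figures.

I ≈ 0.133 mA

R_B‖R_L = 3.385 kΩ, so the source sees R_A + R_B‖R_L = 56.58 kΩ.
I = 7.52 V / 56.58 kΩ = 0.133 mA.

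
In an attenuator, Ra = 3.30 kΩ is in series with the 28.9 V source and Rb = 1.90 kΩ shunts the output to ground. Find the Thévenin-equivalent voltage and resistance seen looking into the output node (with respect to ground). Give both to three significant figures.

V_th = 10.6 V, R_th = 1.21 kΩ

V_th is the open-circuit tap voltage: 28.9 × 1.90/(3.30 + 1.90) = 10.6 V.
With the supply zeroed, Ra and Rb appear in parallel from the tap: R_th = Ra‖Rb = (3.30 × 1.90)/5.200 = 1.21 kΩ.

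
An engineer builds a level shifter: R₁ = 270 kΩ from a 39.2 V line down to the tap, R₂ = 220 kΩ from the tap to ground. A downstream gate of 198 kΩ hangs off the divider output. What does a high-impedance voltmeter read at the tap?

The load sits in parallel with R₂: R₂‖R_L = (220 × 198) / (220 + 198) = 104.2 kΩ.
V_out = 39.2 × 104.2 / (270 + 104.2) = 39.2 × 104.2/374.2 = 10.9 V.

V_out ≈ 10.9 V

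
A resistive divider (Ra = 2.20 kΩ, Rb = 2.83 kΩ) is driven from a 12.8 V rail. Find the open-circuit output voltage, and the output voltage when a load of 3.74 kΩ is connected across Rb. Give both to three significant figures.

Unloaded: 7.20 V; loaded: 5.41 V

Open-circuit: V = 12.8 × 2.83/(2.20 + 2.83) = 7.20 V.
With the load, Rb becomes Rb‖R_L = 1.611 kΩ, so V = 12.8 × 1.611/3.811 = 5.41 V.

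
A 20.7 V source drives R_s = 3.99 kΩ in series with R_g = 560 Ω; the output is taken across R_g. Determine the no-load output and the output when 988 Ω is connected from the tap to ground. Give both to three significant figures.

Open-circuit: V = 20.7 × 560/(3990 + 560) = 2.55 V.
With the load, R_g becomes R_g‖R_L = 357.4 Ω, so V = 20.7 × 357.4/4347 = 1.70 V.

Unloaded: 2.55 V; loaded: 1.70 V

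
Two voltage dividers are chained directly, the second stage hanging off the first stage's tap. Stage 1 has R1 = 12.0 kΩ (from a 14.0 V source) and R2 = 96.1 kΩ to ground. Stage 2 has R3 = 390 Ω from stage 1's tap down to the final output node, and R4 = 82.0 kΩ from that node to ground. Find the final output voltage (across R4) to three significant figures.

V_out ≈ 11.0 V

Stage 2 presents R3+R4 = 82390 Ω as a load on stage 1's tap.
Stage 1's lower leg becomes R2‖(R3+R4) = 44360 Ω, so V_mid = 14.0 × 44360/56360 = 11.02 V.
Stage 2 is itself unloaded: V_out = V_mid × R4/(R3+R4) = 11.02 × 82000/82390 = 11.0 V.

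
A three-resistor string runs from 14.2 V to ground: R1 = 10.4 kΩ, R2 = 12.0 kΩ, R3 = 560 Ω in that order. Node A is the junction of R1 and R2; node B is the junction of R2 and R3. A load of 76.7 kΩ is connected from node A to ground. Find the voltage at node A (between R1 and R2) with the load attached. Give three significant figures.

V ≈ 7.23 V

Below node A the series string R2+R3 = 12560 Ω sits in parallel with the 76700 Ω load: 10790 Ω.
V_A = 14.2 × 10790/(10400 + 10790) = 7.23 V.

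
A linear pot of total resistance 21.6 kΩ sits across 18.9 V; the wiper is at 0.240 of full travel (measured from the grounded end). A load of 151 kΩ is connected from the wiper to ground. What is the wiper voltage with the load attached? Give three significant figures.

V ≈ 4.42 V

The wiper splits the pot into (1−α)R = 16.42 kΩ above and αR = 5.184 kΩ below.
Lower section ‖ load = 5.012 kΩ.
V_wiper = 18.9 × 5.012/(16.42 + 5.012) = 4.42 V.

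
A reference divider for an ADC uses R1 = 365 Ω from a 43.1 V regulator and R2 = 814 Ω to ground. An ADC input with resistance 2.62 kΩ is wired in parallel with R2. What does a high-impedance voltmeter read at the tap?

The load sits in parallel with R2: R2‖R_L = (814 × 2620) / (814 + 2620) = 621.0 Ω.
V_out = 43.1 × 621.0 / (365 + 621.0) = 43.1 × 621.0/986.0 = 27.1 V.
(Unloaded it would have been 29.8 V.)

V_out ≈ 27.1 V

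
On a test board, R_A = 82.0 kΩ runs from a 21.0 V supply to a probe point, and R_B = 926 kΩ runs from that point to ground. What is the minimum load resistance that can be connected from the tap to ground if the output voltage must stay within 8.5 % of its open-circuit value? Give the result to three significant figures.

Output resistance R_th = R_A‖R_B = (82.0 × 926)/1008 = 75.33 kΩ.
The fractional drop is R_th/(R_th + R_L); requiring this ≤ 0.0850 gives R_L ≥ R_th(1/0.0850 − 1) = 75.33 × 10.76 = 811 kΩ.

R_L(min) ≈ 811 kΩ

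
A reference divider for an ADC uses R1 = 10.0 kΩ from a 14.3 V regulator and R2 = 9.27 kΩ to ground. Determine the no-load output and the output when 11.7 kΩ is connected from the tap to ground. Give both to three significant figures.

Open-circuit: V = 14.3 × 9.27/(10.0 + 9.27) = 6.88 V.
With the load, R2 becomes R2‖R_L = 5.172 kΩ, so V = 14.3 × 5.172/15.17 = 4.87 V.

Unloaded: 6.88 V; loaded: 4.87 V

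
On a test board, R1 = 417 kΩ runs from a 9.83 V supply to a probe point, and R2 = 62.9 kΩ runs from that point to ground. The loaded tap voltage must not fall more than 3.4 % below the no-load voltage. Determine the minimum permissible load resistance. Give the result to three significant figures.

Output resistance R_th = R1‖R2 = (417 × 62.9)/479.9 = 54.66 kΩ.
The fractional drop is R_th/(R_th + R_L); requiring this ≤ 0.0340 gives R_L ≥ R_th(1/0.0340 − 1) = 54.66 × 28.41 = 1.55 MΩ.

R_L(min) ≈ 1.55 MΩ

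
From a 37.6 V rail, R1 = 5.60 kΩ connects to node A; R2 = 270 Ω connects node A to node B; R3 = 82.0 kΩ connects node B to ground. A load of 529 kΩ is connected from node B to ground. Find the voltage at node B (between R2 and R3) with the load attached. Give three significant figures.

At node B, R3 is in parallel with the load: R3‖R_L = 71000 Ω.
Below node A the resistance is R2 + (R3‖R_L) = 71270 Ω, so V_A = 37.6 × 71270/76870 = 34.86 V.
Then V_B = V_A × (R3‖R_L)/(R2 + R3‖R_L) = 34.86 × 71000/71270 = 34.7 V.

V ≈ 34.7 V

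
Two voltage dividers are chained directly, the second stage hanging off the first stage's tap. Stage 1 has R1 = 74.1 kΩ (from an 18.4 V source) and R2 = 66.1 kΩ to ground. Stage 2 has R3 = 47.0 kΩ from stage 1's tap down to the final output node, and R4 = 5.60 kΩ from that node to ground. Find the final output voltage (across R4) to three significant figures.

Stage 2 presents R3+R4 = 52.60 kΩ as a load on stage 1's tap.
Stage 1's lower leg becomes R2‖(R3+R4) = 29.29 kΩ, so V_mid = 18.4 × 29.29/103.4 = 5.213 V.
Stage 2 is itself unloaded: V_out = V_mid × R4/(R3+R4) = 5.213 × 5.60/52.60 = 0.555 V.

V_out ≈ 0.555 V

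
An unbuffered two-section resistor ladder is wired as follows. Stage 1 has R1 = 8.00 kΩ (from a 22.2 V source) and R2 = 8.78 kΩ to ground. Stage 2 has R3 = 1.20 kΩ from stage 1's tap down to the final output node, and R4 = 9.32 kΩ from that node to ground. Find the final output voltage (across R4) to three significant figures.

Stage 2 presents R3+R4 = 10.52 kΩ as a load on stage 1's tap.
Stage 1's lower leg becomes R2‖(R3+R4) = 4.786 kΩ, so V_mid = 22.2 × 4.786/12.79 = 8.310 V.
Stage 2 is itself unloaded: V_out = V_mid × R4/(R3+R4) = 8.310 × 9.32/10.52 = 7.36 V.

V_out ≈ 7.36 V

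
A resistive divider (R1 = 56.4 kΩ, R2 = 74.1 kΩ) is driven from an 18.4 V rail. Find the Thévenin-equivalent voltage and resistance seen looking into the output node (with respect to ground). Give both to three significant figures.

V_th is the open-circuit tap voltage: 18.4 × 74.1/(56.4 + 74.1) = 10.4 V.
With the supply zeroed, R1 and R2 appear in parallel from the tap: R_th = R1‖R2 = (56.4 × 74.1)/130.5 = 32.0 kΩ.

V_th = 10.4 V, R_th = 32.0 kΩ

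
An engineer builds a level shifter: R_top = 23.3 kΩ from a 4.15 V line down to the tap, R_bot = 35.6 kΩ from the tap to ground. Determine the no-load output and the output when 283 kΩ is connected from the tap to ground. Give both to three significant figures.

Unloaded: 2.51 V; loaded: 2.39 V

Open-circuit: V = 4.15 × 35.6/(23.3 + 35.6) = 2.51 V.
With the load, R_bot becomes R_bot‖R_L = 31.62 kΩ, so V = 4.15 × 31.62/54.92 = 2.39 V.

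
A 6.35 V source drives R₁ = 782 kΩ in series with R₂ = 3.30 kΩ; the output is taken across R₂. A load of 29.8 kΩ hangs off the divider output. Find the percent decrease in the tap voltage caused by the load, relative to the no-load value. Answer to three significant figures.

The divider's output (Thévenin) resistance is R₁‖R₂ = 3.286 kΩ.
Fractional drop under load = R_th/(R_th + R_L) = 3.286 / (3.286 + 29.8) = 0.09932.
So the output falls by 9.93 %.

9.93 %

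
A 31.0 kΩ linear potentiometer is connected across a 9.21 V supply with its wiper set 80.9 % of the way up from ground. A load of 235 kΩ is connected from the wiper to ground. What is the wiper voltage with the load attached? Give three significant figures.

V ≈ 7.30 V

The wiper splits the pot into (1−α)R = 5.921 kΩ above and αR = 25.08 kΩ below.
Lower section ‖ load = 22.66 kΩ.
V_wiper = 9.21 × 22.66/(5.921 + 22.66) = 7.30 V.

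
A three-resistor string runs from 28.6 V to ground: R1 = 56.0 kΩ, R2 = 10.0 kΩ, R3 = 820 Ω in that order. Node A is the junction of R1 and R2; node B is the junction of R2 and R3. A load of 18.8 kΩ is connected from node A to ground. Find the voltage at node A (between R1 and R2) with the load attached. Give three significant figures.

V ≈ 3.12 V

Below node A the series string R2+R3 = 10820 Ω sits in parallel with the 18800 Ω load: 6868 Ω.
V_A = 28.6 × 6868/(56000 + 6868) = 3.12 V.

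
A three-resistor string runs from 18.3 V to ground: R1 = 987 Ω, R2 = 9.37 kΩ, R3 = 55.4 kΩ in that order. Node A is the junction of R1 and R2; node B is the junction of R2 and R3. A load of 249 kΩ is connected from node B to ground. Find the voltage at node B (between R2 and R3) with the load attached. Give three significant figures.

V ≈ 14.9 V

At node B, R3 is in parallel with the load: R3‖R_L = 45320 Ω.
Below node A the resistance is R2 + (R3‖R_L) = 54690 Ω, so V_A = 18.3 × 54690/55670 = 17.98 V.
Then V_B = V_A × (R3‖R_L)/(R2 + R3‖R_L) = 17.98 × 45320/54690 = 14.9 V.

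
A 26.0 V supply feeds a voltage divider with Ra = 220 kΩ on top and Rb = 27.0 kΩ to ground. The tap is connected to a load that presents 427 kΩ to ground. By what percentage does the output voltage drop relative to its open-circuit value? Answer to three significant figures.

The divider's output (Thévenin) resistance is Ra‖Rb = 24.05 kΩ.
Fractional drop under load = R_th/(R_th + R_L) = 24.05 / (24.05 + 427) = 0.05332.
So the output falls by 5.33 %.

5.33 %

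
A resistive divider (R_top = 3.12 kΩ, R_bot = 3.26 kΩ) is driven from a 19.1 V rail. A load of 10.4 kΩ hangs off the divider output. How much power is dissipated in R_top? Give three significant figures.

P ≈ 36.3 mW

Total resistance from the source is R_top + (R_bot‖R_L) = 5.602 kΩ, so I = 19.1/5.602 kΩ = 3.410 mA.
P = I²·R_top = (3.410 mA)² × 3.12 kΩ = 36.3 mW.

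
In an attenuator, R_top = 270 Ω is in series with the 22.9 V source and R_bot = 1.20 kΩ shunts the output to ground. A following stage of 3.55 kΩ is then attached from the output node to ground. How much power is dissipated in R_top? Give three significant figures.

Total resistance from the source is R_top + (R_bot‖R_L) = 1167 Ω, so I = 22.9/1167 Ω = 19.63 mA.
P = I²·R_top = (19.63 mA)² × 270 Ω = 104 mW.

P ≈ 104 mW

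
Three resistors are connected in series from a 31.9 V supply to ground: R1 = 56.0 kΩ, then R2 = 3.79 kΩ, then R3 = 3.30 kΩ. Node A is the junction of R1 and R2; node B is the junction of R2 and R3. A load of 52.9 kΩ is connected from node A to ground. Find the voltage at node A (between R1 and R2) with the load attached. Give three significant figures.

V ≈ 3.20 V

Below node A the series string R2+R3 = 7.090 kΩ sits in parallel with the 52.9 kΩ load: 6.252 kΩ.
V_A = 31.9 × 6.252/(56.0 + 6.252) = 3.20 V.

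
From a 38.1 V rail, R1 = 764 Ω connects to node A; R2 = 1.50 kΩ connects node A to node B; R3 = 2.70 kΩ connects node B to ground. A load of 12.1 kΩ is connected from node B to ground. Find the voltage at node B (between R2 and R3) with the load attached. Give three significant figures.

V ≈ 18.8 V

At node B, R3 is in parallel with the load: R3‖R_L = 2207 Ω.
Below node A the resistance is R2 + (R3‖R_L) = 3707 Ω, so V_A = 38.1 × 3707/4471 = 31.59 V.
Then V_B = V_A × (R3‖R_L)/(R2 + R3‖R_L) = 31.59 × 2207/3707 = 18.8 V.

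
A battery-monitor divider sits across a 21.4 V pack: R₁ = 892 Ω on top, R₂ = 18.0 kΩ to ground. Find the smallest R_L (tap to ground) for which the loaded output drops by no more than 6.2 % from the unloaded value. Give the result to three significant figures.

Output resistance R_th = R₁‖R₂ = (892 × 18000)/18890 = 849.9 Ω.
The fractional drop is R_th/(R_th + R_L); requiring this ≤ 0.0620 gives R_L ≥ R_th(1/0.0620 − 1) = 849.9 × 15.13 = 12.9 kΩ.

R_L(min) ≈ 12.9 kΩ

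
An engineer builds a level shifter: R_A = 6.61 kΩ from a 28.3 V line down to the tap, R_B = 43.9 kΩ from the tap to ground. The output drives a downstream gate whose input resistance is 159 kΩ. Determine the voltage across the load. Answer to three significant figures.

V_out ≈ 23.7 V

The load sits in parallel with R_B: R_B‖R_L = (43.9 × 159) / (43.9 + 159) = 34.40 kΩ.
V_out = 28.3 × 34.40 / (6.61 + 34.40) = 28.3 × 34.40/41.01 = 23.7 V.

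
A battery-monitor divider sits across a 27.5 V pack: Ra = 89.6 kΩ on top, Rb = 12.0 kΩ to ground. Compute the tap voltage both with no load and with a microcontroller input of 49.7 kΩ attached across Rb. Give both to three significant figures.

Unloaded: 3.25 V; loaded: 2.68 V

Open-circuit: V = 27.5 × 12.0/(89.6 + 12.0) = 3.25 V.
With the load, Rb becomes Rb‖R_L = 9.666 kΩ, so V = 27.5 × 9.666/99.27 = 2.68 V.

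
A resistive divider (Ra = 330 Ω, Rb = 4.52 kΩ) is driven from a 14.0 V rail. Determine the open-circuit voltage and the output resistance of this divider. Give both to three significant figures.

V_th = 13.0 V, R_th = 308 Ω

V_th is the open-circuit tap voltage: 14.0 × 4520/(330 + 4520) = 13.0 V.
With the supply zeroed, Ra and Rb appear in parallel from the tap: R_th = Ra‖Rb = (330 × 4520)/4850 = 308 Ω.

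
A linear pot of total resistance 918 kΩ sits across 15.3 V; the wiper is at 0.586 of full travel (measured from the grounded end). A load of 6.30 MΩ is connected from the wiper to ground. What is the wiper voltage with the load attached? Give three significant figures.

The wiper splits the pot into (1−α)R = 380.1 kΩ above and αR = 537.9 kΩ below.
Lower section ‖ load = 495.6 kΩ.
V_wiper = 15.3 × 495.6/(380.1 + 495.6) = 8.66 V.

V ≈ 8.66 V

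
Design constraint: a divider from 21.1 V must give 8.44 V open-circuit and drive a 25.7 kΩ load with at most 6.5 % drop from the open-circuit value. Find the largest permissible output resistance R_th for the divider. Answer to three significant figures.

Loading drop = R_th/(R_th + R_L) ≤ 0.0650, so R_th ≤ R_L · ε/(1−ε) = 25.7 kΩ × 0.0650/0.9350 = 1.79 kΩ.

R_th ≤ 1.79 kΩ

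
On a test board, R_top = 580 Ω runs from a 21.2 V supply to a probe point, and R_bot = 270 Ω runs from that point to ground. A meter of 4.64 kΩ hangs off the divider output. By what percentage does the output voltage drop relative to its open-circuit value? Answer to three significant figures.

3.82 %

The divider's output (Thévenin) resistance is R_top‖R_bot = 184.2 Ω.
Fractional drop under load = R_th/(R_th + R_L) = 184.2 / (184.2 + 4640) = 0.03819.
So the output falls by 3.82 %.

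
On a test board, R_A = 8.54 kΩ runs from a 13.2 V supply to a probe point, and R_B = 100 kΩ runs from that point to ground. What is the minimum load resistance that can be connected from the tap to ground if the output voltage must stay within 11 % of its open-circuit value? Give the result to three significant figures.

Output resistance R_th = R_A‖R_B = (8.54 × 100)/108.5 = 7.868 kΩ.
The fractional drop is R_th/(R_th + R_L); requiring this ≤ 0.110 gives R_L ≥ R_th(1/0.110 − 1) = 7.868 × 8.091 = 63.7 kΩ.

R_L(min) ≈ 63.7 kΩ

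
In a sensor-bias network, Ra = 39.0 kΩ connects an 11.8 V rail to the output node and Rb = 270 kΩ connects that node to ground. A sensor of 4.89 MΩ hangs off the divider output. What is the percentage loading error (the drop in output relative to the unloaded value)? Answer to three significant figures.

0.692 %

The divider's output (Thévenin) resistance is Ra‖Rb = 34.08 kΩ.
Fractional drop under load = R_th/(R_th + R_L) = 34.08 / (34.08 + 4890) = 0.006921.
So the output falls by 0.692 %.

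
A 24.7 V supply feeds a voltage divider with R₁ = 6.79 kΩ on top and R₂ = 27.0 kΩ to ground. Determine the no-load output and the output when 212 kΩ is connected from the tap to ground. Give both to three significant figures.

Unloaded: 19.7 V; loaded: 19.2 V

Open-circuit: V = 24.7 × 27.0/(6.79 + 27.0) = 19.7 V.
With the load, R₂ becomes R₂‖R_L = 23.95 kΩ, so V = 24.7 × 23.95/30.74 = 19.2 V.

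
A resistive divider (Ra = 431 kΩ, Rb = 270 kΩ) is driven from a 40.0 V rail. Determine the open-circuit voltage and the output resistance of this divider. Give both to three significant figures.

V_th = 15.4 V, R_th = 166 kΩ

V_th is the open-circuit tap voltage: 40.0 × 270/(431 + 270) = 15.4 V.
With the supply zeroed, Ra and Rb appear in parallel from the tap: R_th = Ra‖Rb = (431 × 270)/701.0 = 166 kΩ.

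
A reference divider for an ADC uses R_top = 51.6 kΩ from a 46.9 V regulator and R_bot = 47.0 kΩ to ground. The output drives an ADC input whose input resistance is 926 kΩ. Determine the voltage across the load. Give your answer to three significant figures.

V_out ≈ 21.8 V

The load sits in parallel with R_bot: R_bot‖R_L = (47.0 × 926) / (47.0 + 926) = 44.73 kΩ.
V_out = 46.9 × 44.73 / (51.6 + 44.73) = 46.9 × 44.73/96.33 = 21.8 V.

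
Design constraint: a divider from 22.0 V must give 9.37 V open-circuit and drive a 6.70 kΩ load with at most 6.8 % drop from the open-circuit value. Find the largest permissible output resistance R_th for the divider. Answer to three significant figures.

Loading drop = R_th/(R_th + R_L) ≤ 0.0680, so R_th ≤ R_L · ε/(1−ε) = 6.70 kΩ × 0.0680/0.9320 = 489 Ω.

R_th ≤ 489 Ω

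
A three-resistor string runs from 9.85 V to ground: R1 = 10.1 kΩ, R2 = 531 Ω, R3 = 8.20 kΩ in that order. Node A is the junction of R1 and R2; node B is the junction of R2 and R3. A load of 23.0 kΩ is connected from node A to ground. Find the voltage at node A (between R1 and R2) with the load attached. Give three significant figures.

V ≈ 3.79 V

Below node A the series string R2+R3 = 8731 Ω sits in parallel with the 23000 Ω load: 6329 Ω.
V_A = 9.85 × 6329/(10100 + 6329) = 3.79 V.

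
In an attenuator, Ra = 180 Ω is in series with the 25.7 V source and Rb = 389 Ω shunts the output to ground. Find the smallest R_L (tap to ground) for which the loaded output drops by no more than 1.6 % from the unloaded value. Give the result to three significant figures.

Output resistance R_th = Ra‖Rb = (180 × 389)/569.0 = 123.1 Ω.
The fractional drop is R_th/(R_th + R_L); requiring this ≤ 0.0160 gives R_L ≥ R_th(1/0.0160 − 1) = 123.1 × 61.50 = 7.57 kΩ.

R_L(min) ≈ 7.57 kΩ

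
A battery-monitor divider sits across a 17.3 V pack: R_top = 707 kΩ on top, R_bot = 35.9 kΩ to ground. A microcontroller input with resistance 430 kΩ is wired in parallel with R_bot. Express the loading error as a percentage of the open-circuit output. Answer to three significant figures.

The divider's output (Thévenin) resistance is R_top‖R_bot = 34.17 kΩ.
Fractional drop under load = R_th/(R_th + R_L) = 34.17 / (34.17 + 430) = 0.07361.
So the output falls by 7.36 %.

7.36 %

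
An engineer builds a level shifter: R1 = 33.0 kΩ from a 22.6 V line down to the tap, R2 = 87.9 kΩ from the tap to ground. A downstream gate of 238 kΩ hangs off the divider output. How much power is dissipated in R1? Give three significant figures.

P ≈ 1.78 mW

Total resistance from the source is R1 + (R2‖R_L) = 97.19 kΩ, so I = 22.6/97.19 kΩ = 0.2325 mA.
P = I²·R1 = (0.2325 mA)² × 33.0 kΩ = 1.78 mW.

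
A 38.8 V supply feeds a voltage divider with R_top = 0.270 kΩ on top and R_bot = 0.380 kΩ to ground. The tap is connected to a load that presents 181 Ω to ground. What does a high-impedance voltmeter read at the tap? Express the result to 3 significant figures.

V_out ≈ 12.1 V

The load sits in parallel with R_bot: R_bot‖R_L = (380 × 181) / (380 + 181) = 122.6 Ω.
V_out = 38.8 × 122.6 / (270 + 122.6) = 38.8 × 122.6/392.6 = 12.1 V.
(Unloaded it would have been 22.7 V.)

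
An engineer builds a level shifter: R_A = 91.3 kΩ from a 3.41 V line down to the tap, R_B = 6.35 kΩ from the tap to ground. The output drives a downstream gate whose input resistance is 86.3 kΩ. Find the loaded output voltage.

V_out ≈ 0.207 V

The load sits in parallel with R_B: R_B‖R_L = (6.35 × 86.3) / (6.35 + 86.3) = 5.915 kΩ.
V_out = 3.41 × 5.915 / (91.3 + 5.915) = 3.41 × 5.915/97.21 = 0.207 V.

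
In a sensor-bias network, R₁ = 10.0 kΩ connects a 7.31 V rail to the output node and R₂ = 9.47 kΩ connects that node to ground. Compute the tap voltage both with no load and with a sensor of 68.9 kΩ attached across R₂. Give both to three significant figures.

Unloaded: 3.56 V; loaded: 3.32 V

Open-circuit: V = 7.31 × 9.47/(10.0 + 9.47) = 3.56 V.
With the load, R₂ becomes R₂‖R_L = 8.326 kΩ, so V = 7.31 × 8.326/18.33 = 3.32 V.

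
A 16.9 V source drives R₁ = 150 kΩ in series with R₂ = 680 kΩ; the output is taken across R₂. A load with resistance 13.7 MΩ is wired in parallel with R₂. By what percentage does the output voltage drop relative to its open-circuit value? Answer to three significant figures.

The divider's output (Thévenin) resistance is R₁‖R₂ = 122.9 kΩ.
Fractional drop under load = R_th/(R_th + R_L) = 122.9 / (122.9 + 13700) = 0.008890.
So the output falls by 0.889 %.

0.889 %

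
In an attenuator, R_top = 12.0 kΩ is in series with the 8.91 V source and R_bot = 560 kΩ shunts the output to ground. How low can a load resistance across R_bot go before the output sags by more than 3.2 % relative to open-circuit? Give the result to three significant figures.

Output resistance R_th = R_top‖R_bot = (12.0 × 560)/572.0 = 11.75 kΩ.
The fractional drop is R_th/(R_th + R_L); requiring this ≤ 0.0320 gives R_L ≥ R_th(1/0.0320 − 1) = 11.75 × 30.25 = 355 kΩ.

R_L(min) ≈ 355 kΩ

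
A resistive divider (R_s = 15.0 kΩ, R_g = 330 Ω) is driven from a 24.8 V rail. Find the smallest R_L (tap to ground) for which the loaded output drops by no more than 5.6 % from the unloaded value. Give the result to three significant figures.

R_L(min) ≈ 5.44 kΩ

Output resistance R_th = R_s‖R_g = (15000 × 330)/15330 = 322.9 Ω.
The fractional drop is R_th/(R_th + R_L); requiring this ≤ 0.0560 gives R_L ≥ R_th(1/0.0560 − 1) = 322.9 × 16.86 = 5.44 kΩ.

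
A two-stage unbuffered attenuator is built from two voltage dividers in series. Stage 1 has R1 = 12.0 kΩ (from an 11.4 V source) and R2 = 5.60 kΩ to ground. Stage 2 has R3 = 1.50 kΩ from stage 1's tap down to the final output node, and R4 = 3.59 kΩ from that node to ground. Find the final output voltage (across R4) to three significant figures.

Stage 2 presents R3+R4 = 5.090 kΩ as a load on stage 1's tap.
Stage 1's lower leg becomes R2‖(R3+R4) = 2.666 kΩ, so V_mid = 11.4 × 2.666/14.67 = 2.073 V.
Stage 2 is itself unloaded: V_out = V_mid × R4/(R3+R4) = 2.073 × 3.59/5.090 = 1.46 V.

V_out ≈ 1.46 V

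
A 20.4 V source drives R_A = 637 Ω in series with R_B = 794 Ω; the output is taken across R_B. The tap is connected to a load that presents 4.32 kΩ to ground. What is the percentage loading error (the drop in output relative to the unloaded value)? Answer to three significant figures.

7.56 %

The divider's output (Thévenin) resistance is R_A‖R_B = 353.4 Ω.
Fractional drop under load = R_th/(R_th + R_L) = 353.4 / (353.4 + 4320) = 0.07563.
So the output falls by 7.56 %.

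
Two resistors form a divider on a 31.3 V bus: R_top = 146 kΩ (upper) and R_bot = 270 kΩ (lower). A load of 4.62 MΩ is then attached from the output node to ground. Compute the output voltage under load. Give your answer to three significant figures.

The load sits in parallel with R_bot: R_bot‖R_L = (270 × 4620) / (270 + 4620) = 255.1 kΩ.
V_out = 31.3 × 255.1 / (146 + 255.1) = 31.3 × 255.1/401.1 = 19.9 V.

V_out ≈ 19.9 V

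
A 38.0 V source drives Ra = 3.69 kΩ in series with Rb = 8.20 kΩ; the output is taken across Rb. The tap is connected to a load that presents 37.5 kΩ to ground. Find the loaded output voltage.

The load sits in parallel with Rb: Rb‖R_L = (8.20 × 37.5) / (8.20 + 37.5) = 6.729 kΩ.
V_out = 38.0 × 6.729 / (3.69 + 6.729) = 38.0 × 6.729/10.42 = 24.5 V.

V_out ≈ 24.5 V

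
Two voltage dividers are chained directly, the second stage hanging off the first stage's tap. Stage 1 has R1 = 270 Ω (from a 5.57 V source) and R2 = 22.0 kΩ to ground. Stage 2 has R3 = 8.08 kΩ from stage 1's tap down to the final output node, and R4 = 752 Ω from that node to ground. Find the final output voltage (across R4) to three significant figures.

Stage 2 presents R3+R4 = 8832 Ω as a load on stage 1's tap.
Stage 1's lower leg becomes R2‖(R3+R4) = 6302 Ω, so V_mid = 5.57 × 6302/6572 = 5.341 V.
Stage 2 is itself unloaded: V_out = V_mid × R4/(R3+R4) = 5.341 × 752/8832 = 0.455 V.

V_out ≈ 0.455 V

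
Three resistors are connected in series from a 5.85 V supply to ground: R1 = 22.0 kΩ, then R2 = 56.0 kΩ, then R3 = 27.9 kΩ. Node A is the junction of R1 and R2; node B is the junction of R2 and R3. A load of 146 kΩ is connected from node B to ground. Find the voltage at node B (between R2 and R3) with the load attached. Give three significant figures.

V ≈ 1.35 V

At node B, R3 is in parallel with the load: R3‖R_L = 23.42 kΩ.
Below node A the resistance is R2 + (R3‖R_L) = 79.42 kΩ, so V_A = 5.85 × 79.42/101.4 = 4.581 V.
Then V_B = V_A × (R3‖R_L)/(R2 + R3‖R_L) = 4.581 × 23.42/79.42 = 1.35 V.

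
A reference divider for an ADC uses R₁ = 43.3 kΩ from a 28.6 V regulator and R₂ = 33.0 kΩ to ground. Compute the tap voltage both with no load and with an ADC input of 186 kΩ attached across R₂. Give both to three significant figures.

Open-circuit: V = 28.6 × 33.0/(43.3 + 33.0) = 12.4 V.
With the load, R₂ becomes R₂‖R_L = 28.03 kΩ, so V = 28.6 × 28.03/71.33 = 11.2 V.

Unloaded: 12.4 V; loaded: 11.2 V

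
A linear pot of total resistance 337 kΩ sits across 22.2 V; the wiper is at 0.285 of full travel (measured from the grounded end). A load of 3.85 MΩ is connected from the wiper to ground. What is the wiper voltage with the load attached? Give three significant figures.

V ≈ 6.22 V

The wiper splits the pot into (1−α)R = 241.0 kΩ above and αR = 96.04 kΩ below.
Lower section ‖ load = 93.71 kΩ.
V_wiper = 22.2 × 93.71/(241.0 + 93.71) = 6.22 V.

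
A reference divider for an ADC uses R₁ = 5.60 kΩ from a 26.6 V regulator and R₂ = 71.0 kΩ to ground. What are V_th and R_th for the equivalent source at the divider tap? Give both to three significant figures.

V_th = 24.7 V, R_th = 5.19 kΩ

V_th is the open-circuit tap voltage: 26.6 × 71.0/(5.60 + 71.0) = 24.7 V.
With the supply zeroed, R₁ and R₂ appear in parallel from the tap: R_th = R₁‖R₂ = (5.60 × 71.0)/76.60 = 5.19 kΩ.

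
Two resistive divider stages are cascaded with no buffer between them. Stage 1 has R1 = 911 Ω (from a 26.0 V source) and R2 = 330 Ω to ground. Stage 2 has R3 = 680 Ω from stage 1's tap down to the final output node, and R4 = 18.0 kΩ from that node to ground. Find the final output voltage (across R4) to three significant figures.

Stage 2 presents R3+R4 = 18680 Ω as a load on stage 1's tap.
Stage 1's lower leg becomes R2‖(R3+R4) = 324.3 Ω, so V_mid = 26.0 × 324.3/1235 = 6.825 V.
Stage 2 is itself unloaded: V_out = V_mid × R4/(R3+R4) = 6.825 × 18000/18680 = 6.58 V.

V_out ≈ 6.58 V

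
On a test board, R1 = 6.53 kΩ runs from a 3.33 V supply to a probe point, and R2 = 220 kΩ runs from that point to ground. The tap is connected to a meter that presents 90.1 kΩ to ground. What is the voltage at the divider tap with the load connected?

The load sits in parallel with R2: R2‖R_L = (220 × 90.1) / (220 + 90.1) = 63.92 kΩ.
V_out = 3.33 × 63.92 / (6.53 + 63.92) = 3.33 × 63.92/70.45 = 3.02 V.

V_out ≈ 3.02 V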